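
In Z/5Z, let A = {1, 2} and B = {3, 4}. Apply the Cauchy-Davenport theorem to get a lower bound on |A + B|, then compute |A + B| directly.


Cauchy-Davenport: |A + B| ≥ min(p, |A| + |B| - 1) for A, B nonempty in Z/pZ.
|A| = 2, |B| = 2, p = 5.
CD lower bound = min(5, 2 + 2 - 1) = min(5, 3) = 3.
Compute A + B mod 5 directly:
a = 1: 1+3=4, 1+4=0
a = 2: 2+3=0, 2+4=1
A + B = {0, 1, 4}, so |A + B| = 3.
Verify: 3 ≥ 3? Yes ✓.

CD lower bound = 3, actual |A + B| = 3.


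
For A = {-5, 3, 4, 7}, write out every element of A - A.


A - A = {a - a' : a, a' ∈ A}.
Compute a - a' for each ordered pair (a, a'):
a = -5: -5--5=0, -5-3=-8, -5-4=-9, -5-7=-12
a = 3: 3--5=8, 3-3=0, 3-4=-1, 3-7=-4
a = 4: 4--5=9, 4-3=1, 4-4=0, 4-7=-3
a = 7: 7--5=12, 7-3=4, 7-4=3, 7-7=0
Collecting distinct values (and noting 0 appears from a-a):
A - A = {-12, -9, -8, -4, -3, -1, 0, 1, 3, 4, 8, 9, 12}
|A - A| = 13

A - A = {-12, -9, -8, -4, -3, -1, 0, 1, 3, 4, 8, 9, 12}


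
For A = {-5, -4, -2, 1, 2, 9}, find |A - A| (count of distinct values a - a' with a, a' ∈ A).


A - A = {a - a' : a, a' ∈ A}; |A| = 6.
Bounds: 2|A|-1 ≤ |A - A| ≤ |A|² - |A| + 1, i.e. 11 ≤ |A - A| ≤ 31.
Note: 0 ∈ A - A always (from a - a). The set is symmetric: if d ∈ A - A then -d ∈ A - A.
Enumerate nonzero differences d = a - a' with a > a' (then include -d):
Positive differences: {1, 2, 3, 4, 5, 6, 7, 8, 11, 13, 14}
Full difference set: {0} ∪ (positive diffs) ∪ (negative diffs).
|A - A| = 1 + 2·11 = 23 (matches direct enumeration: 23).

|A - A| = 23


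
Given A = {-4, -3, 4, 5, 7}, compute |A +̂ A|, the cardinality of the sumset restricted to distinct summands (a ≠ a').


Restricted sumset: A +̂ A = {a + a' : a ∈ A, a' ∈ A, a ≠ a'}.
Equivalently, take A + A and drop any sum 2a that is achievable ONLY as a + a for a ∈ A (i.e. sums representable only with equal summands).
Enumerate pairs (a, a') with a < a' (symmetric, so each unordered pair gives one sum; this covers all a ≠ a'):
  -4 + -3 = -7
  -4 + 4 = 0
  -4 + 5 = 1
  -4 + 7 = 3
  -3 + 4 = 1
  -3 + 5 = 2
  -3 + 7 = 4
  4 + 5 = 9
  4 + 7 = 11
  5 + 7 = 12
Collected distinct sums: {-7, 0, 1, 2, 3, 4, 9, 11, 12}
|A +̂ A| = 9
(Reference bound: |A +̂ A| ≥ 2|A| - 3 for |A| ≥ 2, with |A| = 5 giving ≥ 7.)

|A +̂ A| = 9


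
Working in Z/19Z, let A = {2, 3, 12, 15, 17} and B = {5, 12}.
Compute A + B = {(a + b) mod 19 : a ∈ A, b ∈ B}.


Work in Z/19Z: reduce every sum a + b modulo 19.
Enumerate all 10 pairs:
a = 2: 2+5=7, 2+12=14
a = 3: 3+5=8, 3+12=15
a = 12: 12+5=17, 12+12=5
a = 15: 15+5=1, 15+12=8
a = 17: 17+5=3, 17+12=10
Distinct residues collected: {1, 3, 5, 7, 8, 10, 14, 15, 17}
|A + B| = 9 (out of 19 total residues).

A + B = {1, 3, 5, 7, 8, 10, 14, 15, 17}


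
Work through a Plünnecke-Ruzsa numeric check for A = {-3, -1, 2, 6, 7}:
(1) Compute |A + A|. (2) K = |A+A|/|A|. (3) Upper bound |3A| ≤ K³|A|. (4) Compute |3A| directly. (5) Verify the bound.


|A| = 5.
Step 1: Compute A + A by enumerating all 25 pairs.
A + A = {-6, -4, -2, -1, 1, 3, 4, 5, 6, 8, 9, 12, 13, 14}, so |A + A| = 14.
Step 2: Doubling constant K = |A + A|/|A| = 14/5 = 14/5 ≈ 2.8000.
Step 3: Plünnecke-Ruzsa gives |3A| ≤ K³·|A| = (2.8000)³ · 5 ≈ 109.7600.
Step 4: Compute 3A = A + A + A directly by enumerating all triples (a,b,c) ∈ A³; |3A| = 27.
Step 5: Check 27 ≤ 109.7600? Yes ✓.

K = 14/5, Plünnecke-Ruzsa bound K³|A| ≈ 109.7600, |3A| = 27, inequality holds.


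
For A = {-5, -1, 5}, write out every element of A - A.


A - A = {a - a' : a, a' ∈ A}.
Compute a - a' for each ordered pair (a, a'):
a = -5: -5--5=0, -5--1=-4, -5-5=-10
a = -1: -1--5=4, -1--1=0, -1-5=-6
a = 5: 5--5=10, 5--1=6, 5-5=0
Collecting distinct values (and noting 0 appears from a-a):
A - A = {-10, -6, -4, 0, 4, 6, 10}
|A - A| = 7

A - A = {-10, -6, -4, 0, 4, 6, 10}


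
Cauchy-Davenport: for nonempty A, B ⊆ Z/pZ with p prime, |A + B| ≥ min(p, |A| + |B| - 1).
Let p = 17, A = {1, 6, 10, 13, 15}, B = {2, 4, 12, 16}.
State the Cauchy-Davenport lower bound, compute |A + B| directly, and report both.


Cauchy-Davenport: |A + B| ≥ min(p, |A| + |B| - 1) for A, B nonempty in Z/pZ.
|A| = 5, |B| = 4, p = 17.
CD lower bound = min(17, 5 + 4 - 1) = min(17, 8) = 8.
Compute A + B mod 17 directly:
a = 1: 1+2=3, 1+4=5, 1+12=13, 1+16=0
a = 6: 6+2=8, 6+4=10, 6+12=1, 6+16=5
a = 10: 10+2=12, 10+4=14, 10+12=5, 10+16=9
a = 13: 13+2=15, 13+4=0, 13+12=8, 13+16=12
a = 15: 15+2=0, 15+4=2, 15+12=10, 15+16=14
A + B = {0, 1, 2, 3, 5, 8, 9, 10, 12, 13, 14, 15}, so |A + B| = 12.
Verify: 12 ≥ 8? Yes ✓.

CD lower bound = 8, actual |A + B| = 12.


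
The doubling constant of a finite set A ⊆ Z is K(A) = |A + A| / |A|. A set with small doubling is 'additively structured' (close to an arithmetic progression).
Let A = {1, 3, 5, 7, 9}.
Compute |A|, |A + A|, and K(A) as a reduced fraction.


|A| = 5.
Compute A + A by enumerating all 25 pairs.
A + A = {2, 4, 6, 8, 10, 12, 14, 16, 18}, so |A + A| = 9.
K = |A + A| / |A| = 9/5 (already in lowest terms) ≈ 1.8000.
Reference: AP of size 5 gives K = 9/5 ≈ 1.8000; a fully generic set of size 5 gives K ≈ 3.0000.

|A| = 5, |A + A| = 9, K = 9/5.


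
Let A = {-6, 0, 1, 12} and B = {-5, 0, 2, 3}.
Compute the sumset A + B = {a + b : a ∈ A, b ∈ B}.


A + B = {a + b : a ∈ A, b ∈ B}.
Enumerate all |A|·|B| = 4·4 = 16 pairs (a, b) and collect distinct sums.
a = -6: -6+-5=-11, -6+0=-6, -6+2=-4, -6+3=-3
a = 0: 0+-5=-5, 0+0=0, 0+2=2, 0+3=3
a = 1: 1+-5=-4, 1+0=1, 1+2=3, 1+3=4
a = 12: 12+-5=7, 12+0=12, 12+2=14, 12+3=15
Collecting distinct sums: A + B = {-11, -6, -5, -4, -3, 0, 1, 2, 3, 4, 7, 12, 14, 15}
|A + B| = 14

A + B = {-11, -6, -5, -4, -3, 0, 1, 2, 3, 4, 7, 12, 14, 15}


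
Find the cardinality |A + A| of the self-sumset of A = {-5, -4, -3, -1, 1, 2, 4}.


A + A = {a + a' : a, a' ∈ A}; |A| = 7.
General bounds: 2|A| - 1 ≤ |A + A| ≤ |A|(|A|+1)/2, i.e. 13 ≤ |A + A| ≤ 28.
Lower bound 2|A|-1 is attained iff A is an arithmetic progression.
Enumerate sums a + a' for a ≤ a' (symmetric, so this suffices):
a = -5: -5+-5=-10, -5+-4=-9, -5+-3=-8, -5+-1=-6, -5+1=-4, -5+2=-3, -5+4=-1
a = -4: -4+-4=-8, -4+-3=-7, -4+-1=-5, -4+1=-3, -4+2=-2, -4+4=0
a = -3: -3+-3=-6, -3+-1=-4, -3+1=-2, -3+2=-1, -3+4=1
a = -1: -1+-1=-2, -1+1=0, -1+2=1, -1+4=3
a = 1: 1+1=2, 1+2=3, 1+4=5
a = 2: 2+2=4, 2+4=6
a = 4: 4+4=8
Distinct sums: {-10, -9, -8, -7, -6, -5, -4, -3, -2, -1, 0, 1, 2, 3, 4, 5, 6, 8}
|A + A| = 18

|A + A| = 18


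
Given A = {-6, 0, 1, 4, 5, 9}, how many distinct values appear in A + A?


A + A = {a + a' : a, a' ∈ A}; |A| = 6.
General bounds: 2|A| - 1 ≤ |A + A| ≤ |A|(|A|+1)/2, i.e. 11 ≤ |A + A| ≤ 21.
Lower bound 2|A|-1 is attained iff A is an arithmetic progression.
Enumerate sums a + a' for a ≤ a' (symmetric, so this suffices):
a = -6: -6+-6=-12, -6+0=-6, -6+1=-5, -6+4=-2, -6+5=-1, -6+9=3
a = 0: 0+0=0, 0+1=1, 0+4=4, 0+5=5, 0+9=9
a = 1: 1+1=2, 1+4=5, 1+5=6, 1+9=10
a = 4: 4+4=8, 4+5=9, 4+9=13
a = 5: 5+5=10, 5+9=14
a = 9: 9+9=18
Distinct sums: {-12, -6, -5, -2, -1, 0, 1, 2, 3, 4, 5, 6, 8, 9, 10, 13, 14, 18}
|A + A| = 18

|A + A| = 18


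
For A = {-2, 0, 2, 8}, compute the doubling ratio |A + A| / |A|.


|A| = 4.
Compute A + A by enumerating all 16 pairs.
A + A = {-4, -2, 0, 2, 4, 6, 8, 10, 16}, so |A + A| = 9.
K = |A + A| / |A| = 9/4 (already in lowest terms) ≈ 2.2500.
Reference: AP of size 4 gives K = 7/4 ≈ 1.7500; a fully generic set of size 4 gives K ≈ 2.5000.

|A| = 4, |A + A| = 9, K = 9/4.


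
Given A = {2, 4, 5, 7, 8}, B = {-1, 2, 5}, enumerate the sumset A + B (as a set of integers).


A + B = {a + b : a ∈ A, b ∈ B}.
Enumerate all |A|·|B| = 5·3 = 15 pairs (a, b) and collect distinct sums.
a = 2: 2+-1=1, 2+2=4, 2+5=7
a = 4: 4+-1=3, 4+2=6, 4+5=9
a = 5: 5+-1=4, 5+2=7, 5+5=10
a = 7: 7+-1=6, 7+2=9, 7+5=12
a = 8: 8+-1=7, 8+2=10, 8+5=13
Collecting distinct sums: A + B = {1, 3, 4, 6, 7, 9, 10, 12, 13}
|A + B| = 9

A + B = {1, 3, 4, 6, 7, 9, 10, 12, 13}


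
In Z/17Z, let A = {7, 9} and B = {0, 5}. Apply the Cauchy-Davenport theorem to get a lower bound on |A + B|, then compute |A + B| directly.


Cauchy-Davenport: |A + B| ≥ min(p, |A| + |B| - 1) for A, B nonempty in Z/pZ.
|A| = 2, |B| = 2, p = 17.
CD lower bound = min(17, 2 + 2 - 1) = min(17, 3) = 3.
Compute A + B mod 17 directly:
a = 7: 7+0=7, 7+5=12
a = 9: 9+0=9, 9+5=14
A + B = {7, 9, 12, 14}, so |A + B| = 4.
Verify: 4 ≥ 3? Yes ✓.

CD lower bound = 3, actual |A + B| = 4.


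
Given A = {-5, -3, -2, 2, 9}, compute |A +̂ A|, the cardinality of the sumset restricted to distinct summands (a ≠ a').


Restricted sumset: A +̂ A = {a + a' : a ∈ A, a' ∈ A, a ≠ a'}.
Equivalently, take A + A and drop any sum 2a that is achievable ONLY as a + a for a ∈ A (i.e. sums representable only with equal summands).
Enumerate pairs (a, a') with a < a' (symmetric, so each unordered pair gives one sum; this covers all a ≠ a'):
  -5 + -3 = -8
  -5 + -2 = -7
  -5 + 2 = -3
  -5 + 9 = 4
  -3 + -2 = -5
  -3 + 2 = -1
  -3 + 9 = 6
  -2 + 2 = 0
  -2 + 9 = 7
  2 + 9 = 11
Collected distinct sums: {-8, -7, -5, -3, -1, 0, 4, 6, 7, 11}
|A +̂ A| = 10
(Reference bound: |A +̂ A| ≥ 2|A| - 3 for |A| ≥ 2, with |A| = 5 giving ≥ 7.)

|A +̂ A| = 10


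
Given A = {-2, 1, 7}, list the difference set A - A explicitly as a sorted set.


A - A = {a - a' : a, a' ∈ A}.
Compute a - a' for each ordered pair (a, a'):
a = -2: -2--2=0, -2-1=-3, -2-7=-9
a = 1: 1--2=3, 1-1=0, 1-7=-6
a = 7: 7--2=9, 7-1=6, 7-7=0
Collecting distinct values (and noting 0 appears from a-a):
A - A = {-9, -6, -3, 0, 3, 6, 9}
|A - A| = 7

A - A = {-9, -6, -3, 0, 3, 6, 9}


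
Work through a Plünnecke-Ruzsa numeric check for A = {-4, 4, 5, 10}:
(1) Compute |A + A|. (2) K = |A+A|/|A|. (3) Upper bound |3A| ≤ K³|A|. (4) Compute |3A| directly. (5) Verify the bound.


|A| = 4.
Step 1: Compute A + A by enumerating all 16 pairs.
A + A = {-8, 0, 1, 6, 8, 9, 10, 14, 15, 20}, so |A + A| = 10.
Step 2: Doubling constant K = |A + A|/|A| = 10/4 = 10/4 ≈ 2.5000.
Step 3: Plünnecke-Ruzsa gives |3A| ≤ K³·|A| = (2.5000)³ · 4 ≈ 62.5000.
Step 4: Compute 3A = A + A + A directly by enumerating all triples (a,b,c) ∈ A³; |3A| = 20.
Step 5: Check 20 ≤ 62.5000? Yes ✓.

K = 10/4, Plünnecke-Ruzsa bound K³|A| ≈ 62.5000, |3A| = 20, inequality holds.


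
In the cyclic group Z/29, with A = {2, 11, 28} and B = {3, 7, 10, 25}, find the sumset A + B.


Work in Z/29Z: reduce every sum a + b modulo 29.
Enumerate all 12 pairs:
a = 2: 2+3=5, 2+7=9, 2+10=12, 2+25=27
a = 11: 11+3=14, 11+7=18, 11+10=21, 11+25=7
a = 28: 28+3=2, 28+7=6, 28+10=9, 28+25=24
Distinct residues collected: {2, 5, 6, 7, 9, 12, 14, 18, 21, 24, 27}
|A + B| = 11 (out of 29 total residues).

A + B = {2, 5, 6, 7, 9, 12, 14, 18, 21, 24, 27}


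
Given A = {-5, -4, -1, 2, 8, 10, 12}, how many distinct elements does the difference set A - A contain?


A - A = {a - a' : a, a' ∈ A}; |A| = 7.
Bounds: 2|A|-1 ≤ |A - A| ≤ |A|² - |A| + 1, i.e. 13 ≤ |A - A| ≤ 43.
Note: 0 ∈ A - A always (from a - a). The set is symmetric: if d ∈ A - A then -d ∈ A - A.
Enumerate nonzero differences d = a - a' with a > a' (then include -d):
Positive differences: {1, 2, 3, 4, 6, 7, 8, 9, 10, 11, 12, 13, 14, 15, 16, 17}
Full difference set: {0} ∪ (positive diffs) ∪ (negative diffs).
|A - A| = 1 + 2·16 = 33 (matches direct enumeration: 33).

|A - A| = 33


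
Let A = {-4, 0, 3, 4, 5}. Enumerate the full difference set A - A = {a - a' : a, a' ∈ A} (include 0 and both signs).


A - A = {a - a' : a, a' ∈ A}.
Compute a - a' for each ordered pair (a, a'):
a = -4: -4--4=0, -4-0=-4, -4-3=-7, -4-4=-8, -4-5=-9
a = 0: 0--4=4, 0-0=0, 0-3=-3, 0-4=-4, 0-5=-5
a = 3: 3--4=7, 3-0=3, 3-3=0, 3-4=-1, 3-5=-2
a = 4: 4--4=8, 4-0=4, 4-3=1, 4-4=0, 4-5=-1
a = 5: 5--4=9, 5-0=5, 5-3=2, 5-4=1, 5-5=0
Collecting distinct values (and noting 0 appears from a-a):
A - A = {-9, -8, -7, -5, -4, -3, -2, -1, 0, 1, 2, 3, 4, 5, 7, 8, 9}
|A - A| = 17

A - A = {-9, -8, -7, -5, -4, -3, -2, -1, 0, 1, 2, 3, 4, 5, 7, 8, 9}


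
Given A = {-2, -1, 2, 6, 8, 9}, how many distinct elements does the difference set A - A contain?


A - A = {a - a' : a, a' ∈ A}; |A| = 6.
Bounds: 2|A|-1 ≤ |A - A| ≤ |A|² - |A| + 1, i.e. 11 ≤ |A - A| ≤ 31.
Note: 0 ∈ A - A always (from a - a). The set is symmetric: if d ∈ A - A then -d ∈ A - A.
Enumerate nonzero differences d = a - a' with a > a' (then include -d):
Positive differences: {1, 2, 3, 4, 6, 7, 8, 9, 10, 11}
Full difference set: {0} ∪ (positive diffs) ∪ (negative diffs).
|A - A| = 1 + 2·10 = 21 (matches direct enumeration: 21).

|A - A| = 21


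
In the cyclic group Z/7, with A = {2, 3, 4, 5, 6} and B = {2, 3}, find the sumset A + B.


Work in Z/7Z: reduce every sum a + b modulo 7.
Enumerate all 10 pairs:
a = 2: 2+2=4, 2+3=5
a = 3: 3+2=5, 3+3=6
a = 4: 4+2=6, 4+3=0
a = 5: 5+2=0, 5+3=1
a = 6: 6+2=1, 6+3=2
Distinct residues collected: {0, 1, 2, 4, 5, 6}
|A + B| = 6 (out of 7 total residues).

A + B = {0, 1, 2, 4, 5, 6}


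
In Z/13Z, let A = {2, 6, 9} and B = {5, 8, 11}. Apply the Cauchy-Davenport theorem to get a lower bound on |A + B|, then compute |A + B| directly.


Cauchy-Davenport: |A + B| ≥ min(p, |A| + |B| - 1) for A, B nonempty in Z/pZ.
|A| = 3, |B| = 3, p = 13.
CD lower bound = min(13, 3 + 3 - 1) = min(13, 5) = 5.
Compute A + B mod 13 directly:
a = 2: 2+5=7, 2+8=10, 2+11=0
a = 6: 6+5=11, 6+8=1, 6+11=4
a = 9: 9+5=1, 9+8=4, 9+11=7
A + B = {0, 1, 4, 7, 10, 11}, so |A + B| = 6.
Verify: 6 ≥ 5? Yes ✓.

CD lower bound = 5, actual |A + B| = 6.


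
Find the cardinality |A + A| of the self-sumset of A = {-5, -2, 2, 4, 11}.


A + A = {a + a' : a, a' ∈ A}; |A| = 5.
General bounds: 2|A| - 1 ≤ |A + A| ≤ |A|(|A|+1)/2, i.e. 9 ≤ |A + A| ≤ 15.
Lower bound 2|A|-1 is attained iff A is an arithmetic progression.
Enumerate sums a + a' for a ≤ a' (symmetric, so this suffices):
a = -5: -5+-5=-10, -5+-2=-7, -5+2=-3, -5+4=-1, -5+11=6
a = -2: -2+-2=-4, -2+2=0, -2+4=2, -2+11=9
a = 2: 2+2=4, 2+4=6, 2+11=13
a = 4: 4+4=8, 4+11=15
a = 11: 11+11=22
Distinct sums: {-10, -7, -4, -3, -1, 0, 2, 4, 6, 8, 9, 13, 15, 22}
|A + A| = 14

|A + A| = 14


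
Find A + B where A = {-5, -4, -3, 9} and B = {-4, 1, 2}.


A + B = {a + b : a ∈ A, b ∈ B}.
Enumerate all |A|·|B| = 4·3 = 12 pairs (a, b) and collect distinct sums.
a = -5: -5+-4=-9, -5+1=-4, -5+2=-3
a = -4: -4+-4=-8, -4+1=-3, -4+2=-2
a = -3: -3+-4=-7, -3+1=-2, -3+2=-1
a = 9: 9+-4=5, 9+1=10, 9+2=11
Collecting distinct sums: A + B = {-9, -8, -7, -4, -3, -2, -1, 5, 10, 11}
|A + B| = 10

A + B = {-9, -8, -7, -4, -3, -2, -1, 5, 10, 11}


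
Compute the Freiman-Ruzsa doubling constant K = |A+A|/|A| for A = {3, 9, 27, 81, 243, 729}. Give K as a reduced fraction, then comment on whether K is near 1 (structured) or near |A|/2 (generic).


|A| = 6.
Compute A + A by enumerating all 36 pairs.
A + A = {6, 12, 18, 30, 36, 54, 84, 90, 108, 162, 246, 252, 270, 324, 486, 732, 738, 756, 810, 972, 1458}, so |A + A| = 21.
K = |A + A| / |A| = 21/6 = 7/2 ≈ 3.5000.
Reference: AP of size 6 gives K = 11/6 ≈ 1.8333; a fully generic set of size 6 gives K ≈ 3.5000.

|A| = 6, |A + A| = 21, K = 21/6 = 7/2.


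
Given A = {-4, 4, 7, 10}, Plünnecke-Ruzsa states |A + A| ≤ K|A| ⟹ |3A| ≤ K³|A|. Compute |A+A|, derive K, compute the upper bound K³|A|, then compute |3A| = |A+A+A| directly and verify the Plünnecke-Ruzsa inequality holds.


|A| = 4.
Step 1: Compute A + A by enumerating all 16 pairs.
A + A = {-8, 0, 3, 6, 8, 11, 14, 17, 20}, so |A + A| = 9.
Step 2: Doubling constant K = |A + A|/|A| = 9/4 = 9/4 ≈ 2.2500.
Step 3: Plünnecke-Ruzsa gives |3A| ≤ K³·|A| = (2.2500)³ · 4 ≈ 45.5625.
Step 4: Compute 3A = A + A + A directly by enumerating all triples (a,b,c) ∈ A³; |3A| = 16.
Step 5: Check 16 ≤ 45.5625? Yes ✓.

K = 9/4, Plünnecke-Ruzsa bound K³|A| ≈ 45.5625, |3A| = 16, inequality holds.


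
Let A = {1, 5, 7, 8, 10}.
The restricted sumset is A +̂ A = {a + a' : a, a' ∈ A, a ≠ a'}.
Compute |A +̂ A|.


Restricted sumset: A +̂ A = {a + a' : a ∈ A, a' ∈ A, a ≠ a'}.
Equivalently, take A + A and drop any sum 2a that is achievable ONLY as a + a for a ∈ A (i.e. sums representable only with equal summands).
Enumerate pairs (a, a') with a < a' (symmetric, so each unordered pair gives one sum; this covers all a ≠ a'):
  1 + 5 = 6
  1 + 7 = 8
  1 + 8 = 9
  1 + 10 = 11
  5 + 7 = 12
  5 + 8 = 13
  5 + 10 = 15
  7 + 8 = 15
  7 + 10 = 17
  8 + 10 = 18
Collected distinct sums: {6, 8, 9, 11, 12, 13, 15, 17, 18}
|A +̂ A| = 9
(Reference bound: |A +̂ A| ≥ 2|A| - 3 for |A| ≥ 2, with |A| = 5 giving ≥ 7.)

|A +̂ A| = 9


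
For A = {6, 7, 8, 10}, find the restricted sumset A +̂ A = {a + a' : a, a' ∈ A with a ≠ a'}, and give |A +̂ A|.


Restricted sumset: A +̂ A = {a + a' : a ∈ A, a' ∈ A, a ≠ a'}.
Equivalently, take A + A and drop any sum 2a that is achievable ONLY as a + a for a ∈ A (i.e. sums representable only with equal summands).
Enumerate pairs (a, a') with a < a' (symmetric, so each unordered pair gives one sum; this covers all a ≠ a'):
  6 + 7 = 13
  6 + 8 = 14
  6 + 10 = 16
  7 + 8 = 15
  7 + 10 = 17
  8 + 10 = 18
Collected distinct sums: {13, 14, 15, 16, 17, 18}
|A +̂ A| = 6
(Reference bound: |A +̂ A| ≥ 2|A| - 3 for |A| ≥ 2, with |A| = 4 giving ≥ 5.)

|A +̂ A| = 6


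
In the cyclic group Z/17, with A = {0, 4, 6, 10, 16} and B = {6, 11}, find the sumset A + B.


Work in Z/17Z: reduce every sum a + b modulo 17.
Enumerate all 10 pairs:
a = 0: 0+6=6, 0+11=11
a = 4: 4+6=10, 4+11=15
a = 6: 6+6=12, 6+11=0
a = 10: 10+6=16, 10+11=4
a = 16: 16+6=5, 16+11=10
Distinct residues collected: {0, 4, 5, 6, 10, 11, 12, 15, 16}
|A + B| = 9 (out of 17 total residues).

A + B = {0, 4, 5, 6, 10, 11, 12, 15, 16}


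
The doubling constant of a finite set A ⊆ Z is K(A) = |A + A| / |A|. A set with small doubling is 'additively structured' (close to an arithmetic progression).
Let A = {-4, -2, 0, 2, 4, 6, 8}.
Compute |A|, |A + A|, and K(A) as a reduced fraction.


|A| = 7.
Compute A + A by enumerating all 49 pairs.
A + A = {-8, -6, -4, -2, 0, 2, 4, 6, 8, 10, 12, 14, 16}, so |A + A| = 13.
K = |A + A| / |A| = 13/7 (already in lowest terms) ≈ 1.8571.
Reference: AP of size 7 gives K = 13/7 ≈ 1.8571; a fully generic set of size 7 gives K ≈ 4.0000.

|A| = 7, |A + A| = 13, K = 13/7.


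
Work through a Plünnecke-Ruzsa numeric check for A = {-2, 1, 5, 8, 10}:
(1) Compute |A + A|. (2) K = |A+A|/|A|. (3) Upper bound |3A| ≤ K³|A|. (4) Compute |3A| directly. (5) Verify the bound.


|A| = 5.
Step 1: Compute A + A by enumerating all 25 pairs.
A + A = {-4, -1, 2, 3, 6, 8, 9, 10, 11, 13, 15, 16, 18, 20}, so |A + A| = 14.
Step 2: Doubling constant K = |A + A|/|A| = 14/5 = 14/5 ≈ 2.8000.
Step 3: Plünnecke-Ruzsa gives |3A| ≤ K³·|A| = (2.8000)³ · 5 ≈ 109.7600.
Step 4: Compute 3A = A + A + A directly by enumerating all triples (a,b,c) ∈ A³; |3A| = 28.
Step 5: Check 28 ≤ 109.7600? Yes ✓.

K = 14/5, Plünnecke-Ruzsa bound K³|A| ≈ 109.7600, |3A| = 28, inequality holds.


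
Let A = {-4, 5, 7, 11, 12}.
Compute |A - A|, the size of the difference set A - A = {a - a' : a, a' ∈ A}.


A - A = {a - a' : a, a' ∈ A}; |A| = 5.
Bounds: 2|A|-1 ≤ |A - A| ≤ |A|² - |A| + 1, i.e. 9 ≤ |A - A| ≤ 21.
Note: 0 ∈ A - A always (from a - a). The set is symmetric: if d ∈ A - A then -d ∈ A - A.
Enumerate nonzero differences d = a - a' with a > a' (then include -d):
Positive differences: {1, 2, 4, 5, 6, 7, 9, 11, 15, 16}
Full difference set: {0} ∪ (positive diffs) ∪ (negative diffs).
|A - A| = 1 + 2·10 = 21 (matches direct enumeration: 21).

|A - A| = 21


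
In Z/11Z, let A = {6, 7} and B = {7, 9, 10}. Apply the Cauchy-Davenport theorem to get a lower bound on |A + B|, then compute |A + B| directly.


Cauchy-Davenport: |A + B| ≥ min(p, |A| + |B| - 1) for A, B nonempty in Z/pZ.
|A| = 2, |B| = 3, p = 11.
CD lower bound = min(11, 2 + 3 - 1) = min(11, 4) = 4.
Compute A + B mod 11 directly:
a = 6: 6+7=2, 6+9=4, 6+10=5
a = 7: 7+7=3, 7+9=5, 7+10=6
A + B = {2, 3, 4, 5, 6}, so |A + B| = 5.
Verify: 5 ≥ 4? Yes ✓.

CD lower bound = 4, actual |A + B| = 5.


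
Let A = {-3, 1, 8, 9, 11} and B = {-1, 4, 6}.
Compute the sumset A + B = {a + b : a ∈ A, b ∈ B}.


A + B = {a + b : a ∈ A, b ∈ B}.
Enumerate all |A|·|B| = 5·3 = 15 pairs (a, b) and collect distinct sums.
a = -3: -3+-1=-4, -3+4=1, -3+6=3
a = 1: 1+-1=0, 1+4=5, 1+6=7
a = 8: 8+-1=7, 8+4=12, 8+6=14
a = 9: 9+-1=8, 9+4=13, 9+6=15
a = 11: 11+-1=10, 11+4=15, 11+6=17
Collecting distinct sums: A + B = {-4, 0, 1, 3, 5, 7, 8, 10, 12, 13, 14, 15, 17}
|A + B| = 13

A + B = {-4, 0, 1, 3, 5, 7, 8, 10, 12, 13, 14, 15, 17}


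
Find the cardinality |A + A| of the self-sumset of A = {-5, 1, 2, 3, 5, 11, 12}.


A + A = {a + a' : a, a' ∈ A}; |A| = 7.
General bounds: 2|A| - 1 ≤ |A + A| ≤ |A|(|A|+1)/2, i.e. 13 ≤ |A + A| ≤ 28.
Lower bound 2|A|-1 is attained iff A is an arithmetic progression.
Enumerate sums a + a' for a ≤ a' (symmetric, so this suffices):
a = -5: -5+-5=-10, -5+1=-4, -5+2=-3, -5+3=-2, -5+5=0, -5+11=6, -5+12=7
a = 1: 1+1=2, 1+2=3, 1+3=4, 1+5=6, 1+11=12, 1+12=13
a = 2: 2+2=4, 2+3=5, 2+5=7, 2+11=13, 2+12=14
a = 3: 3+3=6, 3+5=8, 3+11=14, 3+12=15
a = 5: 5+5=10, 5+11=16, 5+12=17
a = 11: 11+11=22, 11+12=23
a = 12: 12+12=24
Distinct sums: {-10, -4, -3, -2, 0, 2, 3, 4, 5, 6, 7, 8, 10, 12, 13, 14, 15, 16, 17, 22, 23, 24}
|A + A| = 22

|A + A| = 22


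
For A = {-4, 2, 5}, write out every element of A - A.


A - A = {a - a' : a, a' ∈ A}.
Compute a - a' for each ordered pair (a, a'):
a = -4: -4--4=0, -4-2=-6, -4-5=-9
a = 2: 2--4=6, 2-2=0, 2-5=-3
a = 5: 5--4=9, 5-2=3, 5-5=0
Collecting distinct values (and noting 0 appears from a-a):
A - A = {-9, -6, -3, 0, 3, 6, 9}
|A - A| = 7

A - A = {-9, -6, -3, 0, 3, 6, 9}


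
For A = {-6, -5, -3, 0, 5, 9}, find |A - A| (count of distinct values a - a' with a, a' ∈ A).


A - A = {a - a' : a, a' ∈ A}; |A| = 6.
Bounds: 2|A|-1 ≤ |A - A| ≤ |A|² - |A| + 1, i.e. 11 ≤ |A - A| ≤ 31.
Note: 0 ∈ A - A always (from a - a). The set is symmetric: if d ∈ A - A then -d ∈ A - A.
Enumerate nonzero differences d = a - a' with a > a' (then include -d):
Positive differences: {1, 2, 3, 4, 5, 6, 8, 9, 10, 11, 12, 14, 15}
Full difference set: {0} ∪ (positive diffs) ∪ (negative diffs).
|A - A| = 1 + 2·13 = 27 (matches direct enumeration: 27).

|A - A| = 27


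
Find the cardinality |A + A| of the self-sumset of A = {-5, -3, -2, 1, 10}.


A + A = {a + a' : a, a' ∈ A}; |A| = 5.
General bounds: 2|A| - 1 ≤ |A + A| ≤ |A|(|A|+1)/2, i.e. 9 ≤ |A + A| ≤ 15.
Lower bound 2|A|-1 is attained iff A is an arithmetic progression.
Enumerate sums a + a' for a ≤ a' (symmetric, so this suffices):
a = -5: -5+-5=-10, -5+-3=-8, -5+-2=-7, -5+1=-4, -5+10=5
a = -3: -3+-3=-6, -3+-2=-5, -3+1=-2, -3+10=7
a = -2: -2+-2=-4, -2+1=-1, -2+10=8
a = 1: 1+1=2, 1+10=11
a = 10: 10+10=20
Distinct sums: {-10, -8, -7, -6, -5, -4, -2, -1, 2, 5, 7, 8, 11, 20}
|A + A| = 14

|A + A| = 14


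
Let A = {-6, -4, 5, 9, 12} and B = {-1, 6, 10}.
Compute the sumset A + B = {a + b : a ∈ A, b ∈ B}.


A + B = {a + b : a ∈ A, b ∈ B}.
Enumerate all |A|·|B| = 5·3 = 15 pairs (a, b) and collect distinct sums.
a = -6: -6+-1=-7, -6+6=0, -6+10=4
a = -4: -4+-1=-5, -4+6=2, -4+10=6
a = 5: 5+-1=4, 5+6=11, 5+10=15
a = 9: 9+-1=8, 9+6=15, 9+10=19
a = 12: 12+-1=11, 12+6=18, 12+10=22
Collecting distinct sums: A + B = {-7, -5, 0, 2, 4, 6, 8, 11, 15, 18, 19, 22}
|A + B| = 12

A + B = {-7, -5, 0, 2, 4, 6, 8, 11, 15, 18, 19, 22}


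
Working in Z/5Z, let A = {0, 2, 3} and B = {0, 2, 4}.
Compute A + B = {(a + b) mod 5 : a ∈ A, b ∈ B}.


Work in Z/5Z: reduce every sum a + b modulo 5.
Enumerate all 9 pairs:
a = 0: 0+0=0, 0+2=2, 0+4=4
a = 2: 2+0=2, 2+2=4, 2+4=1
a = 3: 3+0=3, 3+2=0, 3+4=2
Distinct residues collected: {0, 1, 2, 3, 4}
|A + B| = 5 (out of 5 total residues).

A + B = {0, 1, 2, 3, 4}


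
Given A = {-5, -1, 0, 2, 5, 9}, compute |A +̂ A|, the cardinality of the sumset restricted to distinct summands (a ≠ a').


Restricted sumset: A +̂ A = {a + a' : a ∈ A, a' ∈ A, a ≠ a'}.
Equivalently, take A + A and drop any sum 2a that is achievable ONLY as a + a for a ∈ A (i.e. sums representable only with equal summands).
Enumerate pairs (a, a') with a < a' (symmetric, so each unordered pair gives one sum; this covers all a ≠ a'):
  -5 + -1 = -6
  -5 + 0 = -5
  -5 + 2 = -3
  -5 + 5 = 0
  -5 + 9 = 4
  -1 + 0 = -1
  -1 + 2 = 1
  -1 + 5 = 4
  -1 + 9 = 8
  0 + 2 = 2
  0 + 5 = 5
  0 + 9 = 9
  2 + 5 = 7
  2 + 9 = 11
  5 + 9 = 14
Collected distinct sums: {-6, -5, -3, -1, 0, 1, 2, 4, 5, 7, 8, 9, 11, 14}
|A +̂ A| = 14
(Reference bound: |A +̂ A| ≥ 2|A| - 3 for |A| ≥ 2, with |A| = 6 giving ≥ 9.)

|A +̂ A| = 14


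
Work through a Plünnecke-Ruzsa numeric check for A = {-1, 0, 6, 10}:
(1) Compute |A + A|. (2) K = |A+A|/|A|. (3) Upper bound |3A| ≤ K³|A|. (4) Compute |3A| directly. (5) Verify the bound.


|A| = 4.
Step 1: Compute A + A by enumerating all 16 pairs.
A + A = {-2, -1, 0, 5, 6, 9, 10, 12, 16, 20}, so |A + A| = 10.
Step 2: Doubling constant K = |A + A|/|A| = 10/4 = 10/4 ≈ 2.5000.
Step 3: Plünnecke-Ruzsa gives |3A| ≤ K³·|A| = (2.5000)³ · 4 ≈ 62.5000.
Step 4: Compute 3A = A + A + A directly by enumerating all triples (a,b,c) ∈ A³; |3A| = 20.
Step 5: Check 20 ≤ 62.5000? Yes ✓.

K = 10/4, Plünnecke-Ruzsa bound K³|A| ≈ 62.5000, |3A| = 20, inequality holds.


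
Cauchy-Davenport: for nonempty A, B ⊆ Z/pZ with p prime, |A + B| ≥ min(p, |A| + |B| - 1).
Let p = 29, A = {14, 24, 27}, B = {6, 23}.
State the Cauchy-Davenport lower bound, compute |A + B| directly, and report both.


Cauchy-Davenport: |A + B| ≥ min(p, |A| + |B| - 1) for A, B nonempty in Z/pZ.
|A| = 3, |B| = 2, p = 29.
CD lower bound = min(29, 3 + 2 - 1) = min(29, 4) = 4.
Compute A + B mod 29 directly:
a = 14: 14+6=20, 14+23=8
a = 24: 24+6=1, 24+23=18
a = 27: 27+6=4, 27+23=21
A + B = {1, 4, 8, 18, 20, 21}, so |A + B| = 6.
Verify: 6 ≥ 4? Yes ✓.

CD lower bound = 4, actual |A + B| = 6.


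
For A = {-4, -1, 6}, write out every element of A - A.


A - A = {a - a' : a, a' ∈ A}.
Compute a - a' for each ordered pair (a, a'):
a = -4: -4--4=0, -4--1=-3, -4-6=-10
a = -1: -1--4=3, -1--1=0, -1-6=-7
a = 6: 6--4=10, 6--1=7, 6-6=0
Collecting distinct values (and noting 0 appears from a-a):
A - A = {-10, -7, -3, 0, 3, 7, 10}
|A - A| = 7

A - A = {-10, -7, -3, 0, 3, 7, 10}


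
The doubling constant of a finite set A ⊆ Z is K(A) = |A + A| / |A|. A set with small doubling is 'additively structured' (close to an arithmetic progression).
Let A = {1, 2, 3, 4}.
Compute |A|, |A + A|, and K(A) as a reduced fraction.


|A| = 4.
Compute A + A by enumerating all 16 pairs.
A + A = {2, 3, 4, 5, 6, 7, 8}, so |A + A| = 7.
K = |A + A| / |A| = 7/4 (already in lowest terms) ≈ 1.7500.
Reference: AP of size 4 gives K = 7/4 ≈ 1.7500; a fully generic set of size 4 gives K ≈ 2.5000.

|A| = 4, |A + A| = 7, K = 7/4.


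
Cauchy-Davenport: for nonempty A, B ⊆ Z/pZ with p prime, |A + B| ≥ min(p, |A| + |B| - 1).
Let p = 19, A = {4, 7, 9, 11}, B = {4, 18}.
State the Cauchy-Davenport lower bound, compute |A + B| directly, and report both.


Cauchy-Davenport: |A + B| ≥ min(p, |A| + |B| - 1) for A, B nonempty in Z/pZ.
|A| = 4, |B| = 2, p = 19.
CD lower bound = min(19, 4 + 2 - 1) = min(19, 5) = 5.
Compute A + B mod 19 directly:
a = 4: 4+4=8, 4+18=3
a = 7: 7+4=11, 7+18=6
a = 9: 9+4=13, 9+18=8
a = 11: 11+4=15, 11+18=10
A + B = {3, 6, 8, 10, 11, 13, 15}, so |A + B| = 7.
Verify: 7 ≥ 5? Yes ✓.

CD lower bound = 5, actual |A + B| = 7.


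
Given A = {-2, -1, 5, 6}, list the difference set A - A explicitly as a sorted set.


A - A = {a - a' : a, a' ∈ A}.
Compute a - a' for each ordered pair (a, a'):
a = -2: -2--2=0, -2--1=-1, -2-5=-7, -2-6=-8
a = -1: -1--2=1, -1--1=0, -1-5=-6, -1-6=-7
a = 5: 5--2=7, 5--1=6, 5-5=0, 5-6=-1
a = 6: 6--2=8, 6--1=7, 6-5=1, 6-6=0
Collecting distinct values (and noting 0 appears from a-a):
A - A = {-8, -7, -6, -1, 0, 1, 6, 7, 8}
|A - A| = 9

A - A = {-8, -7, -6, -1, 0, 1, 6, 7, 8}


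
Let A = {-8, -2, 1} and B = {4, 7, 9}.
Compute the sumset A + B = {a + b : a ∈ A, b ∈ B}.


A + B = {a + b : a ∈ A, b ∈ B}.
Enumerate all |A|·|B| = 3·3 = 9 pairs (a, b) and collect distinct sums.
a = -8: -8+4=-4, -8+7=-1, -8+9=1
a = -2: -2+4=2, -2+7=5, -2+9=7
a = 1: 1+4=5, 1+7=8, 1+9=10
Collecting distinct sums: A + B = {-4, -1, 1, 2, 5, 7, 8, 10}
|A + B| = 8

A + B = {-4, -1, 1, 2, 5, 7, 8, 10}


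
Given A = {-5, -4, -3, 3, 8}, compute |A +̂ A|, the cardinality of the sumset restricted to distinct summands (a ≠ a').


Restricted sumset: A +̂ A = {a + a' : a ∈ A, a' ∈ A, a ≠ a'}.
Equivalently, take A + A and drop any sum 2a that is achievable ONLY as a + a for a ∈ A (i.e. sums representable only with equal summands).
Enumerate pairs (a, a') with a < a' (symmetric, so each unordered pair gives one sum; this covers all a ≠ a'):
  -5 + -4 = -9
  -5 + -3 = -8
  -5 + 3 = -2
  -5 + 8 = 3
  -4 + -3 = -7
  -4 + 3 = -1
  -4 + 8 = 4
  -3 + 3 = 0
  -3 + 8 = 5
  3 + 8 = 11
Collected distinct sums: {-9, -8, -7, -2, -1, 0, 3, 4, 5, 11}
|A +̂ A| = 10
(Reference bound: |A +̂ A| ≥ 2|A| - 3 for |A| ≥ 2, with |A| = 5 giving ≥ 7.)

|A +̂ A| = 10


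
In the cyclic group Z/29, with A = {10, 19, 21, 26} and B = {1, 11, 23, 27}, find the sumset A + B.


Work in Z/29Z: reduce every sum a + b modulo 29.
Enumerate all 16 pairs:
a = 10: 10+1=11, 10+11=21, 10+23=4, 10+27=8
a = 19: 19+1=20, 19+11=1, 19+23=13, 19+27=17
a = 21: 21+1=22, 21+11=3, 21+23=15, 21+27=19
a = 26: 26+1=27, 26+11=8, 26+23=20, 26+27=24
Distinct residues collected: {1, 3, 4, 8, 11, 13, 15, 17, 19, 20, 21, 22, 24, 27}
|A + B| = 14 (out of 29 total residues).

A + B = {1, 3, 4, 8, 11, 13, 15, 17, 19, 20, 21, 22, 24, 27}


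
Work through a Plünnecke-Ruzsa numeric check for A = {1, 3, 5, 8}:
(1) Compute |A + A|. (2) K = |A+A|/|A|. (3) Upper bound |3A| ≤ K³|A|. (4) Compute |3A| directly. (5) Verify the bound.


|A| = 4.
Step 1: Compute A + A by enumerating all 16 pairs.
A + A = {2, 4, 6, 8, 9, 10, 11, 13, 16}, so |A + A| = 9.
Step 2: Doubling constant K = |A + A|/|A| = 9/4 = 9/4 ≈ 2.2500.
Step 3: Plünnecke-Ruzsa gives |3A| ≤ K³·|A| = (2.2500)³ · 4 ≈ 45.5625.
Step 4: Compute 3A = A + A + A directly by enumerating all triples (a,b,c) ∈ A³; |3A| = 16.
Step 5: Check 16 ≤ 45.5625? Yes ✓.

K = 9/4, Plünnecke-Ruzsa bound K³|A| ≈ 45.5625, |3A| = 16, inequality holds.


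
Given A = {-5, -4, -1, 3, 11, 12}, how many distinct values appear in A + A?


A + A = {a + a' : a, a' ∈ A}; |A| = 6.
General bounds: 2|A| - 1 ≤ |A + A| ≤ |A|(|A|+1)/2, i.e. 11 ≤ |A + A| ≤ 21.
Lower bound 2|A|-1 is attained iff A is an arithmetic progression.
Enumerate sums a + a' for a ≤ a' (symmetric, so this suffices):
a = -5: -5+-5=-10, -5+-4=-9, -5+-1=-6, -5+3=-2, -5+11=6, -5+12=7
a = -4: -4+-4=-8, -4+-1=-5, -4+3=-1, -4+11=7, -4+12=8
a = -1: -1+-1=-2, -1+3=2, -1+11=10, -1+12=11
a = 3: 3+3=6, 3+11=14, 3+12=15
a = 11: 11+11=22, 11+12=23
a = 12: 12+12=24
Distinct sums: {-10, -9, -8, -6, -5, -2, -1, 2, 6, 7, 8, 10, 11, 14, 15, 22, 23, 24}
|A + A| = 18

|A + A| = 18


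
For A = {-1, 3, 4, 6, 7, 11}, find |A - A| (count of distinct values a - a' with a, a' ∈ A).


A - A = {a - a' : a, a' ∈ A}; |A| = 6.
Bounds: 2|A|-1 ≤ |A - A| ≤ |A|² - |A| + 1, i.e. 11 ≤ |A - A| ≤ 31.
Note: 0 ∈ A - A always (from a - a). The set is symmetric: if d ∈ A - A then -d ∈ A - A.
Enumerate nonzero differences d = a - a' with a > a' (then include -d):
Positive differences: {1, 2, 3, 4, 5, 7, 8, 12}
Full difference set: {0} ∪ (positive diffs) ∪ (negative diffs).
|A - A| = 1 + 2·8 = 17 (matches direct enumeration: 17).

|A - A| = 17


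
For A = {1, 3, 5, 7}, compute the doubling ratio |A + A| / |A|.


|A| = 4.
Compute A + A by enumerating all 16 pairs.
A + A = {2, 4, 6, 8, 10, 12, 14}, so |A + A| = 7.
K = |A + A| / |A| = 7/4 (already in lowest terms) ≈ 1.7500.
Reference: AP of size 4 gives K = 7/4 ≈ 1.7500; a fully generic set of size 4 gives K ≈ 2.5000.

|A| = 4, |A + A| = 7, K = 7/4.


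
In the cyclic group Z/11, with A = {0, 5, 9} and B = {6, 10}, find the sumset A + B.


Work in Z/11Z: reduce every sum a + b modulo 11.
Enumerate all 6 pairs:
a = 0: 0+6=6, 0+10=10
a = 5: 5+6=0, 5+10=4
a = 9: 9+6=4, 9+10=8
Distinct residues collected: {0, 4, 6, 8, 10}
|A + B| = 5 (out of 11 total residues).

A + B = {0, 4, 6, 8, 10}


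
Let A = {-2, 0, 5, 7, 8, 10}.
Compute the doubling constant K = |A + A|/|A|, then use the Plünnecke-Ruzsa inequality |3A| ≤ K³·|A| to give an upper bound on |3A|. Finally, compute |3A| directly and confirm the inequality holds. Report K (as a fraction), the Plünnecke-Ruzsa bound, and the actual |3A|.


|A| = 6.
Step 1: Compute A + A by enumerating all 36 pairs.
A + A = {-4, -2, 0, 3, 5, 6, 7, 8, 10, 12, 13, 14, 15, 16, 17, 18, 20}, so |A + A| = 17.
Step 2: Doubling constant K = |A + A|/|A| = 17/6 = 17/6 ≈ 2.8333.
Step 3: Plünnecke-Ruzsa gives |3A| ≤ K³·|A| = (2.8333)³ · 6 ≈ 136.4722.
Step 4: Compute 3A = A + A + A directly by enumerating all triples (a,b,c) ∈ A³; |3A| = 31.
Step 5: Check 31 ≤ 136.4722? Yes ✓.

K = 17/6, Plünnecke-Ruzsa bound K³|A| ≈ 136.4722, |3A| = 31, inequality holds.


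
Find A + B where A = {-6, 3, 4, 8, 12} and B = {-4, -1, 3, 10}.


A + B = {a + b : a ∈ A, b ∈ B}.
Enumerate all |A|·|B| = 5·4 = 20 pairs (a, b) and collect distinct sums.
a = -6: -6+-4=-10, -6+-1=-7, -6+3=-3, -6+10=4
a = 3: 3+-4=-1, 3+-1=2, 3+3=6, 3+10=13
a = 4: 4+-4=0, 4+-1=3, 4+3=7, 4+10=14
a = 8: 8+-4=4, 8+-1=7, 8+3=11, 8+10=18
a = 12: 12+-4=8, 12+-1=11, 12+3=15, 12+10=22
Collecting distinct sums: A + B = {-10, -7, -3, -1, 0, 2, 3, 4, 6, 7, 8, 11, 13, 14, 15, 18, 22}
|A + B| = 17

A + B = {-10, -7, -3, -1, 0, 2, 3, 4, 6, 7, 8, 11, 13, 14, 15, 18, 22}


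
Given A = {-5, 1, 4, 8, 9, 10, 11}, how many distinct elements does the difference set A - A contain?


A - A = {a - a' : a, a' ∈ A}; |A| = 7.
Bounds: 2|A|-1 ≤ |A - A| ≤ |A|² - |A| + 1, i.e. 13 ≤ |A - A| ≤ 43.
Note: 0 ∈ A - A always (from a - a). The set is symmetric: if d ∈ A - A then -d ∈ A - A.
Enumerate nonzero differences d = a - a' with a > a' (then include -d):
Positive differences: {1, 2, 3, 4, 5, 6, 7, 8, 9, 10, 13, 14, 15, 16}
Full difference set: {0} ∪ (positive diffs) ∪ (negative diffs).
|A - A| = 1 + 2·14 = 29 (matches direct enumeration: 29).

|A - A| = 29


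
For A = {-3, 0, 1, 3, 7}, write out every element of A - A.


A - A = {a - a' : a, a' ∈ A}.
Compute a - a' for each ordered pair (a, a'):
a = -3: -3--3=0, -3-0=-3, -3-1=-4, -3-3=-6, -3-7=-10
a = 0: 0--3=3, 0-0=0, 0-1=-1, 0-3=-3, 0-7=-7
a = 1: 1--3=4, 1-0=1, 1-1=0, 1-3=-2, 1-7=-6
a = 3: 3--3=6, 3-0=3, 3-1=2, 3-3=0, 3-7=-4
a = 7: 7--3=10, 7-0=7, 7-1=6, 7-3=4, 7-7=0
Collecting distinct values (and noting 0 appears from a-a):
A - A = {-10, -7, -6, -4, -3, -2, -1, 0, 1, 2, 3, 4, 6, 7, 10}
|A - A| = 15

A - A = {-10, -7, -6, -4, -3, -2, -1, 0, 1, 2, 3, 4, 6, 7, 10}


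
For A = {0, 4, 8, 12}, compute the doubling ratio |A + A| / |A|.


|A| = 4.
Compute A + A by enumerating all 16 pairs.
A + A = {0, 4, 8, 12, 16, 20, 24}, so |A + A| = 7.
K = |A + A| / |A| = 7/4 (already in lowest terms) ≈ 1.7500.
Reference: AP of size 4 gives K = 7/4 ≈ 1.7500; a fully generic set of size 4 gives K ≈ 2.5000.

|A| = 4, |A + A| = 7, K = 7/4.


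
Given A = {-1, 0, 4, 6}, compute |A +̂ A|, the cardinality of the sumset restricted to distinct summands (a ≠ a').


Restricted sumset: A +̂ A = {a + a' : a ∈ A, a' ∈ A, a ≠ a'}.
Equivalently, take A + A and drop any sum 2a that is achievable ONLY as a + a for a ∈ A (i.e. sums representable only with equal summands).
Enumerate pairs (a, a') with a < a' (symmetric, so each unordered pair gives one sum; this covers all a ≠ a'):
  -1 + 0 = -1
  -1 + 4 = 3
  -1 + 6 = 5
  0 + 4 = 4
  0 + 6 = 6
  4 + 6 = 10
Collected distinct sums: {-1, 3, 4, 5, 6, 10}
|A +̂ A| = 6
(Reference bound: |A +̂ A| ≥ 2|A| - 3 for |A| ≥ 2, with |A| = 4 giving ≥ 5.)

|A +̂ A| = 6


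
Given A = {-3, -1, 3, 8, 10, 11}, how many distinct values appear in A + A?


A + A = {a + a' : a, a' ∈ A}; |A| = 6.
General bounds: 2|A| - 1 ≤ |A + A| ≤ |A|(|A|+1)/2, i.e. 11 ≤ |A + A| ≤ 21.
Lower bound 2|A|-1 is attained iff A is an arithmetic progression.
Enumerate sums a + a' for a ≤ a' (symmetric, so this suffices):
a = -3: -3+-3=-6, -3+-1=-4, -3+3=0, -3+8=5, -3+10=7, -3+11=8
a = -1: -1+-1=-2, -1+3=2, -1+8=7, -1+10=9, -1+11=10
a = 3: 3+3=6, 3+8=11, 3+10=13, 3+11=14
a = 8: 8+8=16, 8+10=18, 8+11=19
a = 10: 10+10=20, 10+11=21
a = 11: 11+11=22
Distinct sums: {-6, -4, -2, 0, 2, 5, 6, 7, 8, 9, 10, 11, 13, 14, 16, 18, 19, 20, 21, 22}
|A + A| = 20

|A + A| = 20


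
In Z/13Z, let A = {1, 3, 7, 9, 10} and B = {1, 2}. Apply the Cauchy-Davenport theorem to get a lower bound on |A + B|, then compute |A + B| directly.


Cauchy-Davenport: |A + B| ≥ min(p, |A| + |B| - 1) for A, B nonempty in Z/pZ.
|A| = 5, |B| = 2, p = 13.
CD lower bound = min(13, 5 + 2 - 1) = min(13, 6) = 6.
Compute A + B mod 13 directly:
a = 1: 1+1=2, 1+2=3
a = 3: 3+1=4, 3+2=5
a = 7: 7+1=8, 7+2=9
a = 9: 9+1=10, 9+2=11
a = 10: 10+1=11, 10+2=12
A + B = {2, 3, 4, 5, 8, 9, 10, 11, 12}, so |A + B| = 9.
Verify: 9 ≥ 6? Yes ✓.

CD lower bound = 6, actual |A + B| = 9.


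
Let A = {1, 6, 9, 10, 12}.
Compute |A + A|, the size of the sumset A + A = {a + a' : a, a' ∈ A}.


A + A = {a + a' : a, a' ∈ A}; |A| = 5.
General bounds: 2|A| - 1 ≤ |A + A| ≤ |A|(|A|+1)/2, i.e. 9 ≤ |A + A| ≤ 15.
Lower bound 2|A|-1 is attained iff A is an arithmetic progression.
Enumerate sums a + a' for a ≤ a' (symmetric, so this suffices):
a = 1: 1+1=2, 1+6=7, 1+9=10, 1+10=11, 1+12=13
a = 6: 6+6=12, 6+9=15, 6+10=16, 6+12=18
a = 9: 9+9=18, 9+10=19, 9+12=21
a = 10: 10+10=20, 10+12=22
a = 12: 12+12=24
Distinct sums: {2, 7, 10, 11, 12, 13, 15, 16, 18, 19, 20, 21, 22, 24}
|A + A| = 14

|A + A| = 14


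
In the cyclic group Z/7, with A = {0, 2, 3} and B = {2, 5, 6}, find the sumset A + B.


Work in Z/7Z: reduce every sum a + b modulo 7.
Enumerate all 9 pairs:
a = 0: 0+2=2, 0+5=5, 0+6=6
a = 2: 2+2=4, 2+5=0, 2+6=1
a = 3: 3+2=5, 3+5=1, 3+6=2
Distinct residues collected: {0, 1, 2, 4, 5, 6}
|A + B| = 6 (out of 7 total residues).

A + B = {0, 1, 2, 4, 5, 6}


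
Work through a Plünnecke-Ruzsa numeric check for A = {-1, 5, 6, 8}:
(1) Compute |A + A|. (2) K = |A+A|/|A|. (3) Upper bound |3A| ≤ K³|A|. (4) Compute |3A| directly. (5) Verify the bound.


|A| = 4.
Step 1: Compute A + A by enumerating all 16 pairs.
A + A = {-2, 4, 5, 7, 10, 11, 12, 13, 14, 16}, so |A + A| = 10.
Step 2: Doubling constant K = |A + A|/|A| = 10/4 = 10/4 ≈ 2.5000.
Step 3: Plünnecke-Ruzsa gives |3A| ≤ K³·|A| = (2.5000)³ · 4 ≈ 62.5000.
Step 4: Compute 3A = A + A + A directly by enumerating all triples (a,b,c) ∈ A³; |3A| = 18.
Step 5: Check 18 ≤ 62.5000? Yes ✓.

K = 10/4, Plünnecke-Ruzsa bound K³|A| ≈ 62.5000, |3A| = 18, inequality holds.


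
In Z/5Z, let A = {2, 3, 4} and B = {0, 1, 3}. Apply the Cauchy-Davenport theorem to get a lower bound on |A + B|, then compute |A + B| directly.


Cauchy-Davenport: |A + B| ≥ min(p, |A| + |B| - 1) for A, B nonempty in Z/pZ.
|A| = 3, |B| = 3, p = 5.
CD lower bound = min(5, 3 + 3 - 1) = min(5, 5) = 5.
Compute A + B mod 5 directly:
a = 2: 2+0=2, 2+1=3, 2+3=0
a = 3: 3+0=3, 3+1=4, 3+3=1
a = 4: 4+0=4, 4+1=0, 4+3=2
A + B = {0, 1, 2, 3, 4}, so |A + B| = 5.
Verify: 5 ≥ 5? Yes ✓.

CD lower bound = 5, actual |A + B| = 5.


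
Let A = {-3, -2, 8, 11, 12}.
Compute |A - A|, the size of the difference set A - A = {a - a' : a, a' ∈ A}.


A - A = {a - a' : a, a' ∈ A}; |A| = 5.
Bounds: 2|A|-1 ≤ |A - A| ≤ |A|² - |A| + 1, i.e. 9 ≤ |A - A| ≤ 21.
Note: 0 ∈ A - A always (from a - a). The set is symmetric: if d ∈ A - A then -d ∈ A - A.
Enumerate nonzero differences d = a - a' with a > a' (then include -d):
Positive differences: {1, 3, 4, 10, 11, 13, 14, 15}
Full difference set: {0} ∪ (positive diffs) ∪ (negative diffs).
|A - A| = 1 + 2·8 = 17 (matches direct enumeration: 17).

|A - A| = 17
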